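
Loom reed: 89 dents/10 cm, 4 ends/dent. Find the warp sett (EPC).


Formula: EPC = (dents per 10 cm * ends per dent) / 10
Step 1: Total ends per 10 cm = 89 * 4 = 356
Step 2: EPC = 356 / 10 = 35.6 ends/cm

35.6 ends/cm


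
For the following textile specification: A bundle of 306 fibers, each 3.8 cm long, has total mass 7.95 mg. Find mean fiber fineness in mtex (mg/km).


Formula: fineness (mtex) = mass (mg) / total length (km) = (mass_mg / total_length_m) * 1000
Step 1: Convert fiber length: 3.8 cm = 0.038 m
Step 2: Total fiber length = 306 * 0.038 = 11.628 m
Step 3: Linear density = 7.95 mg / 11.628 m = 0.6837 mg/m
Step 4: fineness = 0.6837 * 1000 = 683.7 mtex

683.7 mtex


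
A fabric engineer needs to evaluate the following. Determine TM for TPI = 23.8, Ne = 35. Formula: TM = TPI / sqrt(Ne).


Formula: TM = TPI / sqrt(Ne)
Step 1: sqrt(Ne) = sqrt(35) = 5.9161
Step 2: TM = 23.8 / 5.9161 = 4.02

4.02 TM


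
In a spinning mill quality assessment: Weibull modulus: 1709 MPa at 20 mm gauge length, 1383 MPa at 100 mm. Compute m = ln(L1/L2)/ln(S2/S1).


Formula: m = ln(L1/L2) / ln(S2/S1)
Step 1: ln(L1/L2) = ln(20/100) = -1.60944
Step 2: S2/S1 = 1383/1709 = 0.80925
Step 3: ln(S2/S1) = ln(0.80925) = -0.21165
Step 4: m = -1.60944 / -0.21165 = 7.60

7.60 (Weibull m)


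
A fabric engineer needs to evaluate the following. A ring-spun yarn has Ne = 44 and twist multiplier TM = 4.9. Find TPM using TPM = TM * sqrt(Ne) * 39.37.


Formula: TPM = TM * sqrt(Ne) * 39.37
Step 1: sqrt(Ne) = sqrt(44) = 6.6332
Step 2: TM * sqrt(Ne) = 4.9 * 6.6332 = 32.5027
Step 3: TPM = 32.5027 * 39.37 = 1280 twists/m

1280 twists/m


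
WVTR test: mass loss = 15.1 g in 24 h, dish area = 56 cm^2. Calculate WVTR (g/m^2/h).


Formula: WVTR = mass_loss / (area * time)
Step 1: Convert area: 56 cm^2 = 0.0056 m^2
Step 2: WVTR = 15.1 g / (0.0056 m^2 * 24 h)
Step 3: WVTR = 15.1 / 0.1344 = 112.4 g/m^2/h

112.4 g/m^2/h


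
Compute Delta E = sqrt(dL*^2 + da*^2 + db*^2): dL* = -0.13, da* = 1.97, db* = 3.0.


Formula: Delta E = sqrt(dL*^2 + da*^2 + db*^2)
Step 1: dL*^2 = (-0.13)^2 = 0.0169
Step 2: da*^2 = 1.97^2 = 3.8809
Step 3: db*^2 = 3.0^2 = 9.0
Step 4: Sum = 0.0169 + 3.8809 + 9.0 = 12.8978
Step 5: Delta E = sqrt(12.8978) = 3.59

3.59 Delta E


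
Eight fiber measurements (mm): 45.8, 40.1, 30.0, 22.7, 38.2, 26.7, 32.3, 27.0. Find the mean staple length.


Formula: Mean = sum of lengths / count
Sum = 45.8 + 40.1 + 30.0 + 22.7 + 38.2 + 26.7 + 32.3 + 27.0
Sum = 262.8 mm
Mean = 262.8 / 8 = 32.85 mm

32.85 mm


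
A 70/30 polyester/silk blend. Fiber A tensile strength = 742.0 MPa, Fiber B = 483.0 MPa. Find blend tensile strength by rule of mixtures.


Formula: Blend property = (fraction_A * property_A) + (fraction_B * property_B)
Step 1: Contribution A = 70/100 * 742.0 MPa = 519.4 MPa
Step 2: Contribution B = 30/100 * 483.0 MPa = 144.9 MPa
Step 3: Blend tensile strength = 519.4 + 144.9 = 664.3 MPa

664.3 MPa


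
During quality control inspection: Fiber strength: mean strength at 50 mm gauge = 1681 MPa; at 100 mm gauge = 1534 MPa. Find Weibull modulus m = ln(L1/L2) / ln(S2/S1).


Formula: m = ln(L1/L2) / ln(S2/S1)
Step 1: ln(L1/L2) = ln(50/100) = -0.69315
Step 2: S2/S1 = 1534/1681 = 0.91255
Step 3: ln(S2/S1) = ln(0.91255) = -0.09151
Step 4: m = -0.69315 / -0.09151 = 7.57

7.57 (Weibull m)


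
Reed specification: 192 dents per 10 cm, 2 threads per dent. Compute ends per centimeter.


Formula: EPC = (dents per 10 cm * ends per dent) / 10
Step 1: Total ends per 10 cm = 192 * 2 = 384
Step 2: EPC = 384 / 10 = 38.4 ends/cm

38.4 ends/cm


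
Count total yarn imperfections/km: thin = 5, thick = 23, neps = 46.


Formula: Total = thin places + thick places + neps
Total = 5 + 23 + 46
Total = 74 imperfections/km

74 imperfections/km


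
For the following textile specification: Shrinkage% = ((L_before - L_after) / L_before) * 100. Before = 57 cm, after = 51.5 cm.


Formula: Shrinkage% = ((L_before - L_after) / L_before) * 100
Step 1: Shrinkage = 57 - 51.5 = 5.5 cm
Step 2: Shrinkage% = (5.5 / 57) * 100
Step 3: Shrinkage% = 0.096491 * 100 = 9.6491% ≈ 9.6%

9.6%


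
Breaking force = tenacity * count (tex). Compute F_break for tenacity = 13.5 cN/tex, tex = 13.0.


Formula: Breaking force = Tenacity * Linear density
F = 13.5 cN/tex * 13.0 tex
F = 175.50 cN

175.50 cN


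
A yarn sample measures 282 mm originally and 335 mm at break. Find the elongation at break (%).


Formula: Elongation (%) = ((L_break - L0) / L0) * 100
Step 1: Extension = 335 - 282 = 53 mm
Step 2: Elongation = (53 / 282) * 100
Step 3: Elongation = 0.187943 * 100 = 18.7943% ≈ 18.8%

18.8%


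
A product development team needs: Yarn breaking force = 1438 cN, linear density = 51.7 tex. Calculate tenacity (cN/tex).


Formula: Tenacity = Breaking force / Linear density
Tenacity = 1438 cN / 51.7 tex
Tenacity = 27.81 cN/tex

27.81 cN/tex


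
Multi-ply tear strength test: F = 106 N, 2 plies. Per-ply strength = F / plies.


Formula: Per-ply strength = Total force / Number of plies
Per-ply = 106 N / 2
Per-ply = 53 N

53 N


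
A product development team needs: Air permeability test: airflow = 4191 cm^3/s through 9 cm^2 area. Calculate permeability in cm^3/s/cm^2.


Formula: Air Permeability = Airflow / Test Area
AP = 4191 cm^3/s / 9 cm^2
AP = 465.7 cm^3/s/cm^2

465.7 cm^3/s/cm^2


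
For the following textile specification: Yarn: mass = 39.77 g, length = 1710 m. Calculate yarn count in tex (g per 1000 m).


Formula: Tex = (mass_g / length_m) * 1000
Substituting: Tex = (39.77 / 1710) * 1000
Intermediate: 39.77 / 1710 = 0.02325731 g/m
Tex = 0.02325731 * 1000 = 23.26 tex

23.26 tex


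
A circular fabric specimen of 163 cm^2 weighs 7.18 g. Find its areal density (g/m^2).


Formula: GSM = mass_g / area_m2
Step 1: Convert area: 163 cm^2 = 163 / 10000 = 0.0163 m^2
Step 2: GSM = 7.18 g / 0.0163 m^2 = 440.5 g/m^2

440.5 g/m^2


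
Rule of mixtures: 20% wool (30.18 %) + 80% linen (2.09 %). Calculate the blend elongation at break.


Formula: Blend property = (fraction_A * property_A) + (fraction_B * property_B)
Step 1: Contribution A = 20/100 * 30.18 % = 6.036 %
Step 2: Contribution B = 80/100 * 2.09 % = 1.672 %
Step 3: Blend elongation at break = 6.036 + 1.672 = 7.708 %

7.708 %


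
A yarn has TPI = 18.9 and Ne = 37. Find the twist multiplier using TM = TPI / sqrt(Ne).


Formula: TM = TPI / sqrt(Ne)
Step 1: sqrt(Ne) = sqrt(37) = 6.0828
Step 2: TM = 18.9 / 6.0828 = 3.11

3.11 TM


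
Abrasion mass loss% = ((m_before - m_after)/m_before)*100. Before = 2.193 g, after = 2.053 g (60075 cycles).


Formula: Mass loss% = ((m_before - m_after) / m_before) * 100
Step 1: Mass loss = 2.193 - 2.053 = 0.14 g
Step 2: Ratio = 0.14 / 2.193 = 0.0638395
Step 3: Mass loss% = 0.0638395 * 100 = 6.38395% ≈ 6.38%

6.38%


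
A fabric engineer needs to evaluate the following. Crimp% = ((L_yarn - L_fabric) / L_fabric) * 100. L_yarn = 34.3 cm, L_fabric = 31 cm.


Formula: Crimp% = ((L_yarn - L_fabric) / L_fabric) * 100
Step 1: Extension = 34.3 - 31 = 3.3 cm
Step 2: Crimp% = (3.3 / 31) * 100
Step 3: Crimp% = 0.106452 * 100 = 10.6452% ≈ 10.6%

10.6%


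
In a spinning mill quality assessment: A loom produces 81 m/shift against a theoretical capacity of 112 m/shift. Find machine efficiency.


Formula: Efficiency% = (Actual output / Theoretical output) * 100
Efficiency% = (81 / 112) * 100
Efficiency% = 0.723214 * 100 = 72.3214% ≈ 72.3%

72.3%


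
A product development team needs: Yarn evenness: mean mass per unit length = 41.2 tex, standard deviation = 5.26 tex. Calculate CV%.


Formula: CV% = (standard deviation / mean) * 100
Step 1: Ratio = 5.26 / 41.2 = 0.12767
Step 2: CV% = 0.12767 * 100 = 12.767% ≈ 12.8%

12.8%


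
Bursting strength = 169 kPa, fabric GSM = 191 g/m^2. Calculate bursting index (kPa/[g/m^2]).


Formula: Bursting Index = Bursting Strength / Fabric GSM
BI = 169 kPa / 191 g/m^2
BI = 0.885 kPa/(g/m^2)

0.885 kPa/(g/m^2)


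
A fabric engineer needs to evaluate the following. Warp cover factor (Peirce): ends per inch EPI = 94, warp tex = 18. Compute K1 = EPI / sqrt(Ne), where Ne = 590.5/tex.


Formula: K1 = EPI / sqrt(Ne), with Ne = 590.5 / tex_warp
Step 1: Ne = 590.5 / 18 = 32.806
Step 2: sqrt(Ne) = sqrt(32.806) = 5.7277
Step 3: K1 = 94 / 5.7277 = 16.4

16.4


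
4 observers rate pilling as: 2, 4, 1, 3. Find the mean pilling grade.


Formula: Mean = sum / count
Sum = 2 + 4 + 1 + 3 = 10
Mean = 10 / 4 = 2.5

2.5


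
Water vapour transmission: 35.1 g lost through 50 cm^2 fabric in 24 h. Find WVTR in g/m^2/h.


Formula: WVTR = mass_loss / (area * time)
Step 1: Convert area: 50 cm^2 = 0.005 m^2
Step 2: WVTR = 35.1 g / (0.005 m^2 * 24 h)
Step 3: WVTR = 35.1 / 0.12 = 292.5 g/m^2/h

292.5 g/m^2/h


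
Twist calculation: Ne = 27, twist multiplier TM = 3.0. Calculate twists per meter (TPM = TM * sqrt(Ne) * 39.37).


Formula: TPM = TM * sqrt(Ne) * 39.37
Step 1: sqrt(Ne) = sqrt(27) = 5.1962
Step 2: TM * sqrt(Ne) = 3.0 * 5.1962 = 15.5886
Step 3: TPM = 15.5886 * 39.37 = 614 twists/m

614 twists/m


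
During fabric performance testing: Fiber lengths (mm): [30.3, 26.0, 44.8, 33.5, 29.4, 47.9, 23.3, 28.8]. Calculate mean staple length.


Formula: Mean = sum of lengths / count
Sum = 30.3 + 26.0 + 44.8 + 33.5 + 29.4 + 47.9 + 23.3 + 28.8
Sum = 264.0 mm
Mean = 264.0 / 8 = 33.00 mm

33.00 mm


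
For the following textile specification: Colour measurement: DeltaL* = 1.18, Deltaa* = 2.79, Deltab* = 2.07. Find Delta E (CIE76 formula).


Formula: Delta E = sqrt(dL*^2 + da*^2 + db*^2)
Step 1: dL*^2 = 1.18^2 = 1.3924
Step 2: da*^2 = 2.79^2 = 7.7841
Step 3: db*^2 = 2.07^2 = 4.2849
Step 4: Sum = 1.3924 + 7.7841 + 4.2849 = 13.4614
Step 5: Delta E = sqrt(13.4614) = 3.67

3.67 Delta E


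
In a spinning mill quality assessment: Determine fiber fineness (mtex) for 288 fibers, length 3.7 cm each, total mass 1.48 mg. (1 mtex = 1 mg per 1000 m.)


Formula: fineness (mtex) = mass (mg) / total length (km) = (mass_mg / total_length_m) * 1000
Step 1: Convert fiber length: 3.7 cm = 0.037 m
Step 2: Total fiber length = 288 * 0.037 = 10.656 m
Step 3: Linear density = 1.48 mg / 10.656 m = 0.1389 mg/m
Step 4: fineness = 0.1389 * 1000 = 138.9 mtex

138.9 mtex


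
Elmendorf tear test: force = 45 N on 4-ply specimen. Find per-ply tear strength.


Formula: Per-ply strength = Total force / Number of plies
Per-ply = 45 N / 4
Per-ply = 11.25 N

11.25 N


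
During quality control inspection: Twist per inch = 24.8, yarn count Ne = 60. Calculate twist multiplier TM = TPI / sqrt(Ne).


Formula: TM = TPI / sqrt(Ne)
Step 1: sqrt(Ne) = sqrt(60) = 7.746
Step 2: TM = 24.8 / 7.746 = 3.20

3.20 TM


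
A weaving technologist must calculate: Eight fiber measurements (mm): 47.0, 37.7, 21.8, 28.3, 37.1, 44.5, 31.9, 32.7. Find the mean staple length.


Formula: Mean = sum of lengths / count
Sum = 47.0 + 37.7 + 21.8 + 28.3 + 37.1 + 44.5 + 31.9 + 32.7
Sum = 281.0 mm
Mean = 281.0 / 8 = 35.13 mm

35.13 mm


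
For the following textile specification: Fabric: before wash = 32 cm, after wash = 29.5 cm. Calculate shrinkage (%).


Formula: Shrinkage% = ((L_before - L_after) / L_before) * 100
Step 1: Shrinkage = 32 - 29.5 = 2.5 cm
Step 2: Shrinkage% = (2.5 / 32) * 100
Step 3: Shrinkage% = 0.078125 * 100 = 7.8125% ≈ 7.8%

7.8%


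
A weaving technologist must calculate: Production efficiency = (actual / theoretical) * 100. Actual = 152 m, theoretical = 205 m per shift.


Formula: Efficiency% = (Actual output / Theoretical output) * 100
Efficiency% = (152 / 205) * 100
Efficiency% = 0.741463 * 100 = 74.1463% ≈ 74.1%

74.1%


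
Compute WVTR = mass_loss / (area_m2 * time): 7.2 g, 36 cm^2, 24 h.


Formula: WVTR = mass_loss / (area * time)
Step 1: Convert area: 36 cm^2 = 0.0036 m^2
Step 2: WVTR = 7.2 g / (0.0036 m^2 * 24 h)
Step 3: WVTR = 7.2 / 0.0864 = 83.3 g/m^2/h

83.3 g/m^2/h


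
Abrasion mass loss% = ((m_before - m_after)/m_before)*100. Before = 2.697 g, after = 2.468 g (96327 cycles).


Formula: Mass loss% = ((m_before - m_after) / m_before) * 100
Step 1: Mass loss = 2.697 - 2.468 = 0.229 g
Step 2: Ratio = 0.229 / 2.697 = 0.0849092
Step 3: Mass loss% = 0.0849092 * 100 = 8.49092% ≈ 8.49%

8.49%


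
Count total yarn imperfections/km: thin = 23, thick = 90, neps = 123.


Formula: Total = thin places + thick places + neps
Total = 23 + 90 + 123
Total = 236 imperfections/km

236 imperfections/km


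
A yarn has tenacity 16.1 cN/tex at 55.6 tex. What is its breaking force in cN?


Formula: Breaking force = Tenacity * Linear density
F = 16.1 cN/tex * 55.6 tex
F = 895.16 cN

895.16 cN


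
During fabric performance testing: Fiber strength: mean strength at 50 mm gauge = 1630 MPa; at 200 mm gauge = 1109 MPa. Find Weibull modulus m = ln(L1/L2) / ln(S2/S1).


Formula: m = ln(L1/L2) / ln(S2/S1)
Step 1: ln(L1/L2) = ln(50/200) = -1.38629
Step 2: S2/S1 = 1109/1630 = 0.68037
Step 3: ln(S2/S1) = ln(0.68037) = -0.38512
Step 4: m = -1.38629 / -0.38512 = 3.60

3.60 (Weibull m)


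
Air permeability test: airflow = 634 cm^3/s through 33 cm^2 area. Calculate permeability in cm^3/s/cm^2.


Formula: Air Permeability = Airflow / Test Area
AP = 634 cm^3/s / 33 cm^2
AP = 19.2 cm^3/s/cm^2

19.2 cm^3/s/cm^2


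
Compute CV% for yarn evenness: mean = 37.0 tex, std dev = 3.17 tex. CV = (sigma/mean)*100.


Formula: CV% = (standard deviation / mean) * 100
Step 1: Ratio = 3.17 / 37.0 = 0.085676
Step 2: CV% = 0.085676 * 100 = 8.5676% ≈ 8.6%

8.6%


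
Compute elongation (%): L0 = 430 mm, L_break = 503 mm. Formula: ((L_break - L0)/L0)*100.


Formula: Elongation (%) = ((L_break - L0) / L0) * 100
Step 1: Extension = 503 - 430 = 73 mm
Step 2: Elongation = (73 / 430) * 100
Step 3: Elongation = 0.169767 * 100 = 16.9767% ≈ 17.0%

17.0%


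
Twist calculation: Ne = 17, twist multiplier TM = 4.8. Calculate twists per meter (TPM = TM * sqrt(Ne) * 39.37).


Formula: TPM = TM * sqrt(Ne) * 39.37
Step 1: sqrt(Ne) = sqrt(17) = 4.1231
Step 2: TM * sqrt(Ne) = 4.8 * 4.1231 = 19.7909
Step 3: TPM = 19.7909 * 39.37 = 779 twists/m

779 twists/m


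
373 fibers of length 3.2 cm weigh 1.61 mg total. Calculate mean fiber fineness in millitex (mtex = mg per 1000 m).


Formula: fineness (mtex) = mass (mg) / total length (km) = (mass_mg / total_length_m) * 1000
Step 1: Convert fiber length: 3.2 cm = 0.032 m
Step 2: Total fiber length = 373 * 0.032 = 11.936 m
Step 3: Linear density = 1.61 mg / 11.936 m = 0.1349 mg/m
Step 4: fineness = 0.1349 * 1000 = 134.9 mtex

134.9 mtex


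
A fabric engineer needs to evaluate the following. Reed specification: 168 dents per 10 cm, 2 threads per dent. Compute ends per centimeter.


Formula: EPC = (dents per 10 cm * ends per dent) / 10
Step 1: Total ends per 10 cm = 168 * 2 = 336
Step 2: EPC = 336 / 10 = 33.6 ends/cm

33.6 ends/cm


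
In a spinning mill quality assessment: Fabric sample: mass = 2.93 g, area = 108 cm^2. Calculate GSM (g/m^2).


Formula: GSM = mass_g / area_m2
Step 1: Convert area: 108 cm^2 = 108 / 10000 = 0.0108 m^2
Step 2: GSM = 2.93 g / 0.0108 m^2 = 271.3 g/m^2

271.3 g/m^2


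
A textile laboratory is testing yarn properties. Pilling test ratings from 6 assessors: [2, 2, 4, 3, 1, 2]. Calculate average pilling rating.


Formula: Mean = sum / count
Sum = 2 + 2 + 4 + 3 + 1 + 2 = 14
Mean = 14 / 6 = 2.3

2.3


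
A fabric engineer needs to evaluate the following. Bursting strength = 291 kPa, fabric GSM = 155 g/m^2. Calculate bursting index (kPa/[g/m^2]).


Formula: Bursting Index = Bursting Strength / Fabric GSM
BI = 291 kPa / 155 g/m^2
BI = 1.877 kPa/(g/m^2)

1.877 kPa/(g/m^2)


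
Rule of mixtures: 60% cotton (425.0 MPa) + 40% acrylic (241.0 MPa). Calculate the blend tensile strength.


Formula: Blend property = (fraction_A * property_A) + (fraction_B * property_B)
Step 1: Contribution A = 60/100 * 425.0 MPa = 255.0 MPa
Step 2: Contribution B = 40/100 * 241.0 MPa = 96.4 MPa
Step 3: Blend tensile strength = 255.0 + 96.4 = 351.4 MPa

351.4 MPa


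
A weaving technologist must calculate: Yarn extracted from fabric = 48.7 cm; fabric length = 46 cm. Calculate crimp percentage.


Formula: Crimp% = ((L_yarn - L_fabric) / L_fabric) * 100
Step 1: Extension = 48.7 - 46 = 2.7 cm
Step 2: Crimp% = (2.7 / 46) * 100
Step 3: Crimp% = 0.058696 * 100 = 5.8696% ≈ 5.9%

5.9%


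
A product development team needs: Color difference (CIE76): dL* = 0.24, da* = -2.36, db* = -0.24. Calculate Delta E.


Formula: Delta E = sqrt(dL*^2 + da*^2 + db*^2)
Step 1: dL*^2 = 0.24^2 = 0.0576
Step 2: da*^2 = (-2.36)^2 = 5.5696
Step 3: db*^2 = (-0.24)^2 = 0.0576
Step 4: Sum = 0.0576 + 5.5696 + 0.0576 = 5.6848
Step 5: Delta E = sqrt(5.6848) = 2.38

2.38 Delta E


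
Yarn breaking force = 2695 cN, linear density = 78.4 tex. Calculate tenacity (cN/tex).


Formula: Tenacity = Breaking force / Linear density
Tenacity = 2695 cN / 78.4 tex
Tenacity = 34.38 cN/tex

34.38 cN/tex


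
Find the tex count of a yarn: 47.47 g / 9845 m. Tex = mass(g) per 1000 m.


Formula: Tex = (mass_g / length_m) * 1000
Substituting: Tex = (47.47 / 9845) * 1000
Intermediate: 47.47 / 9845 = 0.00482174 g/m
Tex = 0.00482174 * 1000 = 4.82 tex

4.82 tex


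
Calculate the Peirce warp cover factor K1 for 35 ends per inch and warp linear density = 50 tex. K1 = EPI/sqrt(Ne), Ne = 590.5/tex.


Formula: K1 = EPI / sqrt(Ne), with Ne = 590.5 / tex_warp
Step 1: Ne = 590.5 / 50 = 11.81
Step 2: sqrt(Ne) = sqrt(11.81) = 3.4366
Step 3: K1 = 35 / 3.4366 = 10.2

10.2


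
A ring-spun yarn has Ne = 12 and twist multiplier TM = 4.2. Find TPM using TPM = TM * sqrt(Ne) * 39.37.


Formula: TPM = TM * sqrt(Ne) * 39.37
Step 1: sqrt(Ne) = sqrt(12) = 3.4641
Step 2: TM * sqrt(Ne) = 4.2 * 3.4641 = 14.5492
Step 3: TPM = 14.5492 * 39.37 = 573 twists/m

573 twists/m


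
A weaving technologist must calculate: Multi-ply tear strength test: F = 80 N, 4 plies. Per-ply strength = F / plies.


Formula: Per-ply strength = Total force / Number of plies
Per-ply = 80 N / 4
Per-ply = 20 N

20 N


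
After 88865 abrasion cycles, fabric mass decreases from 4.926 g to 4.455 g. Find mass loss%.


Formula: Mass loss% = ((m_before - m_after) / m_before) * 100
Step 1: Mass loss = 4.926 - 4.455 = 0.471 g
Step 2: Ratio = 0.471 / 4.926 = 0.0956151
Step 3: Mass loss% = 0.0956151 * 100 = 9.56151% ≈ 9.56%

9.56%


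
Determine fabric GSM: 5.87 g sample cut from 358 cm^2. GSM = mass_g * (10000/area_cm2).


Formula: GSM = mass_g / area_m2
Step 1: Convert area: 358 cm^2 = 358 / 10000 = 0.0358 m^2
Step 2: GSM = 5.87 g / 0.0358 m^2 = 164.0 g/m^2

164.0 g/m^2


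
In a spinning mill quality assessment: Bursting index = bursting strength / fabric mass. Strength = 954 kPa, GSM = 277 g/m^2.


Formula: Bursting Index = Bursting Strength / Fabric GSM
BI = 954 kPa / 277 g/m^2
BI = 3.444 kPa/(g/m^2)

3.444 kPa/(g/m^2)


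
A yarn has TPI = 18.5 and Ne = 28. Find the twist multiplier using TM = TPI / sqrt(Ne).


Formula: TM = TPI / sqrt(Ne)
Step 1: sqrt(Ne) = sqrt(28) = 5.2915
Step 2: TM = 18.5 / 5.2915 = 3.50

3.50 TM


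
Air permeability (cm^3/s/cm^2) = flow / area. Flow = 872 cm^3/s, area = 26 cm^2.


Formula: Air Permeability = Airflow / Test Area
AP = 872 cm^3/s / 26 cm^2
AP = 33.5 cm^3/s/cm^2

33.5 cm^3/s/cm^2


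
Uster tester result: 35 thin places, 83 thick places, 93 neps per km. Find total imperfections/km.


Formula: Total = thin places + thick places + neps
Total = 35 + 83 + 93
Total = 211 imperfections/km

211 imperfections/km


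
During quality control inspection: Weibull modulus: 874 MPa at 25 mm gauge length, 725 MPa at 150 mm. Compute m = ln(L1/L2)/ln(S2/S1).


Formula: m = ln(L1/L2) / ln(S2/S1)
Step 1: ln(L1/L2) = ln(25/150) = -1.79176
Step 2: S2/S1 = 725/874 = 0.82952
Step 3: ln(S2/S1) = ln(0.82952) = -0.18691
Step 4: m = -1.79176 / -0.18691 = 9.59

9.59 (Weibull m)


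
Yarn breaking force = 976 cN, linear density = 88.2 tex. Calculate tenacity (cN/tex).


Formula: Tenacity = Breaking force / Linear density
Tenacity = 976 cN / 88.2 tex
Tenacity = 11.07 cN/tex

11.07 cN/tex


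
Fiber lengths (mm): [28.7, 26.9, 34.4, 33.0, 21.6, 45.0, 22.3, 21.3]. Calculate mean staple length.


Formula: Mean = sum of lengths / count
Sum = 28.7 + 26.9 + 34.4 + 33.0 + 21.6 + 45.0 + 22.3 + 21.3
Sum = 233.2 mm
Mean = 233.2 / 8 = 29.15 mm

29.15 mm


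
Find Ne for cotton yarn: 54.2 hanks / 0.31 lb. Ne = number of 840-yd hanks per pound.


Formula: Ne = hanks / mass_lb
Substituting: Ne = 54.2 / 0.31
Ne = 174.8

174.8 Ne


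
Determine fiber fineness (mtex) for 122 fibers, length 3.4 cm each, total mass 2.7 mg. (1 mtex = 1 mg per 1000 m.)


Formula: fineness (mtex) = mass (mg) / total length (km) = (mass_mg / total_length_m) * 1000
Step 1: Convert fiber length: 3.4 cm = 0.034 m
Step 2: Total fiber length = 122 * 0.034 = 4.148 m
Step 3: Linear density = 2.7 mg / 4.148 m = 0.6509 mg/m
Step 4: fineness = 0.6509 * 1000 = 650.9 mtex

650.9 mtex


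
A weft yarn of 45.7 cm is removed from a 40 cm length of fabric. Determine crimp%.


Formula: Crimp% = ((L_yarn - L_fabric) / L_fabric) * 100
Step 1: Extension = 45.7 - 40 = 5.7 cm
Step 2: Crimp% = (5.7 / 40) * 100
Step 3: Crimp% = 0.1425 * 100 = 14.25% ≈ 14.3%

14.3%


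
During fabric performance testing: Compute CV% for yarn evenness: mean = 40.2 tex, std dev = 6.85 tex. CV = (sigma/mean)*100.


Formula: CV% = (standard deviation / mean) * 100
Step 1: Ratio = 6.85 / 40.2 = 0.170398
Step 2: CV% = 0.170398 * 100 = 17.0398% ≈ 17.0%

17.0%


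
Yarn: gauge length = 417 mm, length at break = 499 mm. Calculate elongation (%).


Formula: Elongation (%) = ((L_break - L0) / L0) * 100
Step 1: Extension = 499 - 417 = 82 mm
Step 2: Elongation = (82 / 417) * 100
Step 3: Elongation = 0.196643 * 100 = 19.6643% ≈ 19.7%

19.7%


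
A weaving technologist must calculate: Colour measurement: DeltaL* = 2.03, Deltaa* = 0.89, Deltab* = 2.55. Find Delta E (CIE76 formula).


Formula: Delta E = sqrt(dL*^2 + da*^2 + db*^2)
Step 1: dL*^2 = 2.03^2 = 4.1209
Step 2: da*^2 = 0.89^2 = 0.7921
Step 3: db*^2 = 2.55^2 = 6.5025
Step 4: Sum = 4.1209 + 0.7921 + 6.5025 = 11.4155
Step 5: Delta E = sqrt(11.4155) = 3.38

3.38 Delta E


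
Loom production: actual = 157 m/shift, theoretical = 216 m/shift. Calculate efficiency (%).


Formula: Efficiency% = (Actual output / Theoretical output) * 100
Efficiency% = (157 / 216) * 100
Efficiency% = 0.726852 * 100 = 72.6852% ≈ 72.7%

72.7%


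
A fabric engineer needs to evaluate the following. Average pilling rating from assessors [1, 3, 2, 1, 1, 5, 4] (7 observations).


Formula: Mean = sum / count
Sum = 1 + 3 + 2 + 1 + 1 + 5 + 4 = 17
Mean = 17 / 7 = 2.4

2.4


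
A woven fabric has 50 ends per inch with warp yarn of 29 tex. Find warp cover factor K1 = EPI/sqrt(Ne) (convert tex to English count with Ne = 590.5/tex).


Formula: K1 = EPI / sqrt(Ne), with Ne = 590.5 / tex_warp
Step 1: Ne = 590.5 / 29 = 20.362
Step 2: sqrt(Ne) = sqrt(20.362) = 4.5124
Step 3: K1 = 50 / 4.5124 = 11.1

11.1


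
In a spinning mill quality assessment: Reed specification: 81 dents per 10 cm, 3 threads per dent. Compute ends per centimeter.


Formula: EPC = (dents per 10 cm * ends per dent) / 10
Step 1: Total ends per 10 cm = 81 * 3 = 243
Step 2: EPC = 243 / 10 = 24.3 ends/cm

24.3 ends/cm


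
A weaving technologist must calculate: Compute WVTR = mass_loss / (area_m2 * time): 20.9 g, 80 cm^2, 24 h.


Formula: WVTR = mass_loss / (area * time)
Step 1: Convert area: 80 cm^2 = 0.008 m^2
Step 2: WVTR = 20.9 g / (0.008 m^2 * 24 h)
Step 3: WVTR = 20.9 / 0.192 = 108.9 g/m^2/h

108.9 g/m^2/h


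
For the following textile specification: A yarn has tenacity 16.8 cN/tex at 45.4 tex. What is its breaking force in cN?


Formula: Breaking force = Tenacity * Linear density
F = 16.8 cN/tex * 45.4 tex
F = 762.72 cN

762.72 cN


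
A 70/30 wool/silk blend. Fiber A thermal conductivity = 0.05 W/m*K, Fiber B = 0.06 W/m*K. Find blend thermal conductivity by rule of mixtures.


Formula: Blend property = (fraction_A * property_A) + (fraction_B * property_B)
Step 1: Contribution A = 70/100 * 0.05 W/m*K = 0.035 W/m*K
Step 2: Contribution B = 30/100 * 0.06 W/m*K = 0.018 W/m*K
Step 3: Blend thermal conductivity = 0.035 + 0.018 = 0.053 W/m*K

0.053 W/m*K


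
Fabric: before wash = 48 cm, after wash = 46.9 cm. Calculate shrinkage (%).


Formula: Shrinkage% = ((L_before - L_after) / L_before) * 100
Step 1: Shrinkage = 48 - 46.9 = 1.1 cm
Step 2: Shrinkage% = (1.1 / 48) * 100
Step 3: Shrinkage% = 0.022917 * 100 = 2.2917% ≈ 2.3%

2.3%


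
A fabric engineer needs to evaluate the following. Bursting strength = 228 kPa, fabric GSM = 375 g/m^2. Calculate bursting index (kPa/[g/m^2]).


Formula: Bursting Index = Bursting Strength / Fabric GSM
BI = 228 kPa / 375 g/m^2
BI = 0.608 kPa/(g/m^2)

0.608 kPa/(g/m^2)


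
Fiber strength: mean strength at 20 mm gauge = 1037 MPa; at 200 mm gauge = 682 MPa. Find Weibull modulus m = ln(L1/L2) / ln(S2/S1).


Formula: m = ln(L1/L2) / ln(S2/S1)
Step 1: ln(L1/L2) = ln(20/200) = -2.30259
Step 2: S2/S1 = 682/1037 = 0.65767
Step 3: ln(S2/S1) = ln(0.65767) = -0.41905
Step 4: m = -2.30259 / -0.41905 = 5.49

5.49 (Weibull m)


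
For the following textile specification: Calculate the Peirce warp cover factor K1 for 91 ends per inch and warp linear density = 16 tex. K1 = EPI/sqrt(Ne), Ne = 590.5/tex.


Formula: K1 = EPI / sqrt(Ne), with Ne = 590.5 / tex_warp
Step 1: Ne = 590.5 / 16 = 36.906
Step 2: sqrt(Ne) = sqrt(36.906) = 6.075
Step 3: K1 = 91 / 6.075 = 15.0

15.0


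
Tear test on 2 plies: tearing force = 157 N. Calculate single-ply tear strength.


Formula: Per-ply strength = Total force / Number of plies
Per-ply = 157 N / 2
Per-ply = 78.5 N

78.5 N


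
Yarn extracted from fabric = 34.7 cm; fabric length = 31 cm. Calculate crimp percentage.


Formula: Crimp% = ((L_yarn - L_fabric) / L_fabric) * 100
Step 1: Extension = 34.7 - 31 = 3.7 cm
Step 2: Crimp% = (3.7 / 31) * 100
Step 3: Crimp% = 0.119355 * 100 = 11.9355% ≈ 11.9%

11.9%


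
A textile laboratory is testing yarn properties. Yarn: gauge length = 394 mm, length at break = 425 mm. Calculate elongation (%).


Formula: Elongation (%) = ((L_break - L0) / L0) * 100
Step 1: Extension = 425 - 394 = 31 mm
Step 2: Elongation = (31 / 394) * 100
Step 3: Elongation = 0.07868 * 100 = 7.868% ≈ 7.9%

7.9%


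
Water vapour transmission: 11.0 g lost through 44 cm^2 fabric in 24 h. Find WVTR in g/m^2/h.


Formula: WVTR = mass_loss / (area * time)
Step 1: Convert area: 44 cm^2 = 0.0044 m^2
Step 2: WVTR = 11.0 g / (0.0044 m^2 * 24 h)
Step 3: WVTR = 11.0 / 0.1056 = 104.2 g/m^2/h

104.2 g/m^2/h


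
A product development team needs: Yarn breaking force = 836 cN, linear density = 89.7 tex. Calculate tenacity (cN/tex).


Formula: Tenacity = Breaking force / Linear density
Tenacity = 836 cN / 89.7 tex
Tenacity = 9.32 cN/tex

9.32 cN/tex


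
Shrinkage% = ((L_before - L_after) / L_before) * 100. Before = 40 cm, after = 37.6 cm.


Formula: Shrinkage% = ((L_before - L_after) / L_before) * 100
Step 1: Shrinkage = 40 - 37.6 = 2.4 cm
Step 2: Shrinkage% = (2.4 / 40) * 100
Step 3: Shrinkage% = 0.06 * 100 = 6.0%

6.0%


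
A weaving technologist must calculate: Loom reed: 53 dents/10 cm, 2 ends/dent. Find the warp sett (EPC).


Formula: EPC = (dents per 10 cm * ends per dent) / 10
Step 1: Total ends per 10 cm = 53 * 2 = 106
Step 2: EPC = 106 / 10 = 10.6 ends/cm

10.6 ends/cm


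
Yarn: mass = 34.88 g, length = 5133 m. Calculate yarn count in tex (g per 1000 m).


Formula: Tex = (mass_g / length_m) * 1000
Substituting: Tex = (34.88 / 5133) * 1000
Intermediate: 34.88 / 5133 = 0.00679525 g/m
Tex = 0.00679525 * 1000 = 6.80 tex

6.80 tex


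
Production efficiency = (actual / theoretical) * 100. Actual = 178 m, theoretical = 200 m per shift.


Formula: Efficiency% = (Actual output / Theoretical output) * 100
Efficiency% = (178 / 200) * 100
Efficiency% = 0.89 * 100 = 89.0%

89.0%


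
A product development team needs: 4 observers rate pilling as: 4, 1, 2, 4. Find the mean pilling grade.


Formula: Mean = sum / count
Sum = 4 + 1 + 2 + 4 = 11
Mean = 11 / 4 = 2.8

2.8


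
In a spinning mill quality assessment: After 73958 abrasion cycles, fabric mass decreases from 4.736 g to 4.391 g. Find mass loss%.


Formula: Mass loss% = ((m_before - m_after) / m_before) * 100
Step 1: Mass loss = 4.736 - 4.391 = 0.345 g
Step 2: Ratio = 0.345 / 4.736 = 0.0728463
Step 3: Mass loss% = 0.0728463 * 100 = 7.28463% ≈ 7.28%

7.28%


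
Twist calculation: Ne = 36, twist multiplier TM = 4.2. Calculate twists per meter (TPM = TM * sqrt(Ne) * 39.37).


Formula: TPM = TM * sqrt(Ne) * 39.37
Step 1: sqrt(Ne) = sqrt(36) = 6
Step 2: TM * sqrt(Ne) = 4.2 * 6 = 25.2
Step 3: TPM = 25.2 * 39.37 = 992 twists/m

992 twists/m


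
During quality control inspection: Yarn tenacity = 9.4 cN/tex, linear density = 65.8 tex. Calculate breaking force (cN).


Formula: Breaking force = Tenacity * Linear density
F = 9.4 cN/tex * 65.8 tex
F = 618.52 cN

618.52 cN


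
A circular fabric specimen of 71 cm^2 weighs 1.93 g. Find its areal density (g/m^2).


Formula: GSM = mass_g / area_m2
Step 1: Convert area: 71 cm^2 = 71 / 10000 = 0.0071 m^2
Step 2: GSM = 1.93 g / 0.0071 m^2 = 271.8 g/m^2

271.8 g/m^2


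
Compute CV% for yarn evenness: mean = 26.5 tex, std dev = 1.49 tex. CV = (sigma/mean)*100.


Formula: CV% = (standard deviation / mean) * 100
Step 1: Ratio = 1.49 / 26.5 = 0.056226
Step 2: CV% = 0.056226 * 100 = 5.6226% ≈ 5.6%

5.6%


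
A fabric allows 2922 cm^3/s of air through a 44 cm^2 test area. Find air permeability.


Formula: Air Permeability = Airflow / Test Area
AP = 2922 cm^3/s / 44 cm^2
AP = 66.4 cm^3/s/cm^2

66.4 cm^3/s/cm^2


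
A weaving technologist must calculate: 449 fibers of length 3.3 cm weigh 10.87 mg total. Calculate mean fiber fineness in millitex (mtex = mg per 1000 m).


Formula: fineness (mtex) = mass (mg) / total length (km) = (mass_mg / total_length_m) * 1000
Step 1: Convert fiber length: 3.3 cm = 0.033 m
Step 2: Total fiber length = 449 * 0.033 = 14.817 m
Step 3: Linear density = 10.87 mg / 14.817 m = 0.7336 mg/m
Step 4: fineness = 0.7336 * 1000 = 733.6 mtex

733.6 mtex


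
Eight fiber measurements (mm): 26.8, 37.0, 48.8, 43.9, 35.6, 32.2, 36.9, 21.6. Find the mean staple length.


Formula: Mean = sum of lengths / count
Sum = 26.8 + 37.0 + 48.8 + 43.9 + 35.6 + 32.2 + 36.9 + 21.6
Sum = 282.8 mm
Mean = 282.8 / 8 = 35.35 mm

35.35 mm


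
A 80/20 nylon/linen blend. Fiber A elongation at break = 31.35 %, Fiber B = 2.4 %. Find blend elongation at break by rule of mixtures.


Formula: Blend property = (fraction_A * property_A) + (fraction_B * property_B)
Step 1: Contribution A = 80/100 * 31.35 % = 25.08 %
Step 2: Contribution B = 20/100 * 2.4 % = 0.48 %
Step 3: Blend elongation at break = 25.08 + 0.48 = 25.56 %

25.56 %


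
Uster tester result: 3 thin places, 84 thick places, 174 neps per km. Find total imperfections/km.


Formula: Total = thin places + thick places + neps
Total = 3 + 84 + 174
Total = 261 imperfections/km

261 imperfections/km


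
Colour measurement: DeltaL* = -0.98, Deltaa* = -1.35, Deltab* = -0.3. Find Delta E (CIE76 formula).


Formula: Delta E = sqrt(dL*^2 + da*^2 + db*^2)
Step 1: dL*^2 = (-0.98)^2 = 0.9604
Step 2: da*^2 = (-1.35)^2 = 1.8225
Step 3: db*^2 = (-0.3)^2 = 0.09
Step 4: Sum = 0.9604 + 1.8225 + 0.09 = 2.8729
Step 5: Delta E = sqrt(2.8729) = 1.69

1.69 Delta E


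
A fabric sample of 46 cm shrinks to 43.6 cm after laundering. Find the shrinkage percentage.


Formula: Shrinkage% = ((L_before - L_after) / L_before) * 100
Step 1: Shrinkage = 46 - 43.6 = 2.4 cm
Step 2: Shrinkage% = (2.4 / 46) * 100
Step 3: Shrinkage% = 0.052174 * 100 = 5.2174% ≈ 5.2%

5.2%


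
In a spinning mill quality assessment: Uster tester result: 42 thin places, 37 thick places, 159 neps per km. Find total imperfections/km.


Formula: Total = thin places + thick places + neps
Total = 42 + 37 + 159
Total = 238 imperfections/km

238 imperfections/km


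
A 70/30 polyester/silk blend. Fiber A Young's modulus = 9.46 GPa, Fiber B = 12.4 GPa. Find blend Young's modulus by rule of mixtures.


Formula: Blend property = (fraction_A * property_A) + (fraction_B * property_B)
Step 1: Contribution A = 70/100 * 9.46 GPa = 6.622 GPa
Step 2: Contribution B = 30/100 * 12.4 GPa = 3.72 GPa
Step 3: Blend Young's modulus = 6.622 + 3.72 = 10.342 GPa

10.342 GPa


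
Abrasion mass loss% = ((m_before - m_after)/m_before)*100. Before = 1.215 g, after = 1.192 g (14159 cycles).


Formula: Mass loss% = ((m_before - m_after) / m_before) * 100
Step 1: Mass loss = 1.215 - 1.192 = 0.023 g
Step 2: Ratio = 0.023 / 1.215 = 0.01893
Step 3: Mass loss% = 0.01893 * 100 = 1.893% ≈ 1.89%

1.89%


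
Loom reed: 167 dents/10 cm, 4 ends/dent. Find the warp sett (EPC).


Formula: EPC = (dents per 10 cm * ends per dent) / 10
Step 1: Total ends per 10 cm = 167 * 4 = 668
Step 2: EPC = 668 / 10 = 66.8 ends/cm

66.8 ends/cm


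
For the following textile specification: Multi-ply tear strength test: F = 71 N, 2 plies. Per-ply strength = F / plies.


Formula: Per-ply strength = Total force / Number of plies
Per-ply = 71 N / 2
Per-ply = 35.5 N

35.5 N


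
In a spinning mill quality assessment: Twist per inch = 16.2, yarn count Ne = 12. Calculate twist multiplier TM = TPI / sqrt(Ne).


Formula: TM = TPI / sqrt(Ne)
Step 1: sqrt(Ne) = sqrt(12) = 3.4641
Step 2: TM = 16.2 / 3.4641 = 4.68

4.68 TM


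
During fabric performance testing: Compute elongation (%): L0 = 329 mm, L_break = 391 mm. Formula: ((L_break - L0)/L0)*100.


Formula: Elongation (%) = ((L_break - L0) / L0) * 100
Step 1: Extension = 391 - 329 = 62 mm
Step 2: Elongation = (62 / 329) * 100
Step 3: Elongation = 0.18845 * 100 = 18.845% ≈ 18.8%

18.8%


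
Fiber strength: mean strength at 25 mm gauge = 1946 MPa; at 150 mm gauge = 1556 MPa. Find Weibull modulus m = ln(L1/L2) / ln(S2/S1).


Formula: m = ln(L1/L2) / ln(S2/S1)
Step 1: ln(L1/L2) = ln(25/150) = -1.79176
Step 2: S2/S1 = 1556/1946 = 0.79959
Step 3: ln(S2/S1) = ln(0.79959) = -0.22366
Step 4: m = -1.79176 / -0.22366 = 8.01

8.01 (Weibull m)


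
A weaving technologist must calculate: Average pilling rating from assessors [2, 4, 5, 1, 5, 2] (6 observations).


Formula: Mean = sum / count
Sum = 2 + 4 + 5 + 1 + 5 + 2 = 19
Mean = 19 / 6 = 3.2

3.2


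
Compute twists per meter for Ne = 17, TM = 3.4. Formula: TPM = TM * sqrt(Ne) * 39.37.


Formula: TPM = TM * sqrt(Ne) * 39.37
Step 1: sqrt(Ne) = sqrt(17) = 4.1231
Step 2: TM * sqrt(Ne) = 3.4 * 4.1231 = 14.0185
Step 3: TPM = 14.0185 * 39.37 = 552 twists/m

552 twists/m


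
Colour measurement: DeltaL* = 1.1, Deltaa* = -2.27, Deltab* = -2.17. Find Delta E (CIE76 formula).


Formula: Delta E = sqrt(dL*^2 + da*^2 + db*^2)
Step 1: dL*^2 = 1.1^2 = 1.21
Step 2: da*^2 = (-2.27)^2 = 5.1529
Step 3: db*^2 = (-2.17)^2 = 4.7089
Step 4: Sum = 1.21 + 5.1529 + 4.7089 = 11.0718
Step 5: Delta E = sqrt(11.0718) = 3.33

3.33 Delta E


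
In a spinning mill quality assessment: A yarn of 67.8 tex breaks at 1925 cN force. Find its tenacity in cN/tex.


Formula: Tenacity = Breaking force / Linear density
Tenacity = 1925 cN / 67.8 tex
Tenacity = 28.39 cN/tex

28.39 cN/tex


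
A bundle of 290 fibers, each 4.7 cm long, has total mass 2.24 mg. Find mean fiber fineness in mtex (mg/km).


Formula: fineness (mtex) = mass (mg) / total length (km) = (mass_mg / total_length_m) * 1000
Step 1: Convert fiber length: 4.7 cm = 0.047 m
Step 2: Total fiber length = 290 * 0.047 = 13.63 m
Step 3: Linear density = 2.24 mg / 13.63 m = 0.1643 mg/m
Step 4: fineness = 0.1643 * 1000 = 164.3 mtex

164.3 mtex


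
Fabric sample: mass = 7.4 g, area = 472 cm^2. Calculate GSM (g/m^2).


Formula: GSM = mass_g / area_m2
Step 1: Convert area: 472 cm^2 = 472 / 10000 = 0.0472 m^2
Step 2: GSM = 7.4 g / 0.0472 m^2 = 156.8 g/m^2

156.8 g/m^2


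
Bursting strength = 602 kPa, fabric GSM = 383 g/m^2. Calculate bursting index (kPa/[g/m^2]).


Formula: Bursting Index = Bursting Strength / Fabric GSM
BI = 602 kPa / 383 g/m^2
BI = 1.572 kPa/(g/m^2)

1.572 kPa/(g/m^2)


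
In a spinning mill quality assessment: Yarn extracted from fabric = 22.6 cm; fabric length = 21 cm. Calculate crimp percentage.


Formula: Crimp% = ((L_yarn - L_fabric) / L_fabric) * 100
Step 1: Extension = 22.6 - 21 = 1.6 cm
Step 2: Crimp% = (1.6 / 21) * 100
Step 3: Crimp% = 0.07619 * 100 = 7.619% ≈ 7.6%

7.6%


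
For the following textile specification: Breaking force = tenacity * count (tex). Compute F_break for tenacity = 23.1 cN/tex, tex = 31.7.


Formula: Breaking force = Tenacity * Linear density
F = 23.1 cN/tex * 31.7 tex
F = 732.27 cN

732.27 cN


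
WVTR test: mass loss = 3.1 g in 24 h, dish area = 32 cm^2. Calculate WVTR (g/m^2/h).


Formula: WVTR = mass_loss / (area * time)
Step 1: Convert area: 32 cm^2 = 0.0032 m^2
Step 2: WVTR = 3.1 g / (0.0032 m^2 * 24 h)
Step 3: WVTR = 3.1 / 0.0768 = 40.4 g/m^2/h

40.4 g/m^2/h


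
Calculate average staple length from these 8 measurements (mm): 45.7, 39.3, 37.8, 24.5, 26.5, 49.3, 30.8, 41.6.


Formula: Mean = sum of lengths / count
Sum = 45.7 + 39.3 + 37.8 + 24.5 + 26.5 + 49.3 + 30.8 + 41.6
Sum = 295.5 mm
Mean = 295.5 / 8 = 36.94 mm

36.94 mm


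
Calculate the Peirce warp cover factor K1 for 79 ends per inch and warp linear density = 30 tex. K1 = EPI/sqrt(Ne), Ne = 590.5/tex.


Formula: K1 = EPI / sqrt(Ne), with Ne = 590.5 / tex_warp
Step 1: Ne = 590.5 / 30 = 19.683
Step 2: sqrt(Ne) = sqrt(19.683) = 4.4366
Step 3: K1 = 79 / 4.4366 = 17.8

17.8


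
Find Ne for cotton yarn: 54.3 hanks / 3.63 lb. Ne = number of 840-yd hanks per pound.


Formula: Ne = hanks / mass_lb
Substituting: Ne = 54.3 / 3.63
Ne = 15.0

15.0 Ne


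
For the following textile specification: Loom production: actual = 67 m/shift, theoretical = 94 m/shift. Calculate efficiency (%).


Formula: Efficiency% = (Actual output / Theoretical output) * 100
Efficiency% = (67 / 94) * 100
Efficiency% = 0.712766 * 100 = 71.2766% ≈ 71.3%

71.3%


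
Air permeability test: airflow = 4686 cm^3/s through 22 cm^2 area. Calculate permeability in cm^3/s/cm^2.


Formula: Air Permeability = Airflow / Test Area
AP = 4686 cm^3/s / 22 cm^2
AP = 213.0 cm^3/s/cm^2

213.0 cm^3/s/cm^2


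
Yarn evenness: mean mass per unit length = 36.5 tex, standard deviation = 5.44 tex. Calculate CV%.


Formula: CV% = (standard deviation / mean) * 100
Step 1: Ratio = 5.44 / 36.5 = 0.149041
Step 2: CV% = 0.149041 * 100 = 14.9041% ≈ 14.9%

14.9%


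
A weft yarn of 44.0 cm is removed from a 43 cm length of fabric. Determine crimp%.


Formula: Crimp% = ((L_yarn - L_fabric) / L_fabric) * 100
Step 1: Extension = 44.0 - 43 = 1.0 cm
Step 2: Crimp% = (1.0 / 43) * 100
Step 3: Crimp% = 0.023256 * 100 = 2.3256% ≈ 2.3%

2.3%


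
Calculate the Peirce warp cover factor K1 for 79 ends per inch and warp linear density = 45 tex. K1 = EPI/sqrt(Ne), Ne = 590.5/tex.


Formula: K1 = EPI / sqrt(Ne), with Ne = 590.5 / tex_warp
Step 1: Ne = 590.5 / 45 = 13.122
Step 2: sqrt(Ne) = sqrt(13.122) = 3.6224
Step 3: K1 = 79 / 3.6224 = 21.8

21.8


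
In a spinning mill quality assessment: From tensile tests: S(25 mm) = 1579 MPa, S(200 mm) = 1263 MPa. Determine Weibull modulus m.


Formula: m = ln(L1/L2) / ln(S2/S1)
Step 1: ln(L1/L2) = ln(25/200) = -2.07944
Step 2: S2/S1 = 1263/1579 = 0.79987
Step 3: ln(S2/S1) = ln(0.79987) = -0.22331
Step 4: m = -2.07944 / -0.22331 = 9.31

9.31 (Weibull m)


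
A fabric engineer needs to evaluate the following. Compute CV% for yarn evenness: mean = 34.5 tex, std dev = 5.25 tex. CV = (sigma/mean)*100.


Formula: CV% = (standard deviation / mean) * 100
Step 1: Ratio = 5.25 / 34.5 = 0.152174
Step 2: CV% = 0.152174 * 100 = 15.2174% ≈ 15.2%

15.2%
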